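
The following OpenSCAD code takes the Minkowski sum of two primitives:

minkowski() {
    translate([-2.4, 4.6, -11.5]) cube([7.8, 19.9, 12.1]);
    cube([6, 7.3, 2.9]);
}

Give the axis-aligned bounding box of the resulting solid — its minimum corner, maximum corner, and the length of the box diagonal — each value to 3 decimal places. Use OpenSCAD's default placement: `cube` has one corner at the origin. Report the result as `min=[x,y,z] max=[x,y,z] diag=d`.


A = translate([-2.4, 4.6, -11.5]) cube([7.8, 19.9, 12.1]) → bbox [-2.4,4.6,-11.5] .. [5.4,24.5,0.6]
B = cube([6, 7.3, 2.9]) → bbox [0,0,0] .. [6,7.3,2.9]
lo = A.lo+B.lo = [-2.4+0, 4.6+0, -11.5+0] = [-2.400,4.600,-11.500]
hi = A.hi+B.hi = [5.4+6, 24.5+7.3, 0.6+2.9] = [11.400,31.800,3.500]
diag = √(13.8²+27.2²+15²) = √1155.28 = 33.989

min=[-2.400,4.600,-11.500] max=[11.400,31.800,3.500] diag=33.989


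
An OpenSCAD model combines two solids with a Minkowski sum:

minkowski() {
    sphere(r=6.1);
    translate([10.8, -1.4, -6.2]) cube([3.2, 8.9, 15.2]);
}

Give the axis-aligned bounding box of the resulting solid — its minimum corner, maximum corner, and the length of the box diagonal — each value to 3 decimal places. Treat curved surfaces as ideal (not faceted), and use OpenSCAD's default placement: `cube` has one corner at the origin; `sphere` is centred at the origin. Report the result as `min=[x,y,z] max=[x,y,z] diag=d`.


min=[4.700,-7.500,-12.300] max=[20.100,13.600,15.100] diag=37.857

A = translate([10.8, -1.4, -6.2]) cube([3.2, 8.9, 15.2]) → bbox [10.8,-1.4,-6.2] .. [14,7.5,9]
B = sphere(r=6.1) → bbox [-6.1,-6.1,-6.1] .. [6.1,6.1,6.1]
lo = A.lo+B.lo = [10.8-6.1, -1.4-6.1, -6.2-6.1] = [4.700,-7.500,-12.300]
hi = A.hi+B.hi = [14+6.1, 7.5+6.1, 9+6.1] = [20.100,13.600,15.100]
diag = √(15.4²+21.1²+27.4²) = √1433.13 = 37.857


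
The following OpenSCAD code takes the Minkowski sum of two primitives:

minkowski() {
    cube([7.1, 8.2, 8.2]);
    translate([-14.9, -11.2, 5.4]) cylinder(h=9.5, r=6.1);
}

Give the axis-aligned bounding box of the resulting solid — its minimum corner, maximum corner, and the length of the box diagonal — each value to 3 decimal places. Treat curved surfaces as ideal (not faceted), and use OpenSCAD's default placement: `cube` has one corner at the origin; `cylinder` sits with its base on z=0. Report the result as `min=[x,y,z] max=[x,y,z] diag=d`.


min=[-21.000,-17.300,5.400] max=[-1.700,3.100,23.100] diag=33.195

A = translate([-14.9, -11.2, 5.4]) cylinder(h=9.5, r=6.1) → bbox [-21,-17.3,5.4] .. [-8.8,-5.1,14.9]
B = cube([7.1, 8.2, 8.2]) → bbox [0,0,0] .. [7.1,8.2,8.2]
lo = A.lo+B.lo = [-21+0, -17.3+0, 5.4+0] = [-21.000,-17.300,5.400]
hi = A.hi+B.hi = [-8.8+7.1, -5.1+8.2, 14.9+8.2] = [-1.700,3.100,23.100]
diag = √(19.3²+20.4²+17.7²) = √1101.94 = 33.195


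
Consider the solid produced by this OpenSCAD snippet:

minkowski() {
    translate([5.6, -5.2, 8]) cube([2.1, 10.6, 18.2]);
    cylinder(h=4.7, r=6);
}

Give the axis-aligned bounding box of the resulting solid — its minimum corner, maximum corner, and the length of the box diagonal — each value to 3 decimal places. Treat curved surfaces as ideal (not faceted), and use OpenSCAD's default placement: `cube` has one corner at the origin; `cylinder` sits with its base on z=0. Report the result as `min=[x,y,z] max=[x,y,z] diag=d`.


min=[-0.400,-11.200,8.000] max=[13.700,11.400,30.900] diag=35.128

A = translate([5.6, -5.2, 8]) cube([2.1, 10.6, 18.2]) → bbox [5.6,-5.2,8] .. [7.7,5.4,26.2]
B = cylinder(h=4.7, r=6) → bbox [-6,-6,0] .. [6,6,4.7]
lo = A.lo+B.lo = [5.6-6, -5.2-6, 8+0] = [-0.400,-11.200,8.000]
hi = A.hi+B.hi = [7.7+6, 5.4+6, 26.2+4.7] = [13.700,11.400,30.900]
diag = √(14.1²+22.6²+22.9²) = √1233.98 = 35.128


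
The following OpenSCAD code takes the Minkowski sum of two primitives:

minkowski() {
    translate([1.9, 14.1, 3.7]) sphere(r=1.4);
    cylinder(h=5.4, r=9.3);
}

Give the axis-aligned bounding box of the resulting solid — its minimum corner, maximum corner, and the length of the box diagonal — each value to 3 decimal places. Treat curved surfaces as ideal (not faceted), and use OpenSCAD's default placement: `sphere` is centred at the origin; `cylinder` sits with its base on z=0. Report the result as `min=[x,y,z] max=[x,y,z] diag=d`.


A = translate([1.9, 14.1, 3.7]) sphere(r=1.4) → bbox [0.5,12.7,2.3] .. [3.3,15.5,5.1]
B = cylinder(h=5.4, r=9.3) → bbox [-9.3,-9.3,0] .. [9.3,9.3,5.4]
lo = A.lo+B.lo = [0.5-9.3, 12.7-9.3, 2.3+0] = [-8.800,3.400,2.300]
hi = A.hi+B.hi = [3.3+9.3, 15.5+9.3, 5.1+5.4] = [12.600,24.800,10.500]
diag = √(21.4²+21.4²+8.2²) = √983.16 = 31.355

min=[-8.800,3.400,2.300] max=[12.600,24.800,10.500] diag=31.355


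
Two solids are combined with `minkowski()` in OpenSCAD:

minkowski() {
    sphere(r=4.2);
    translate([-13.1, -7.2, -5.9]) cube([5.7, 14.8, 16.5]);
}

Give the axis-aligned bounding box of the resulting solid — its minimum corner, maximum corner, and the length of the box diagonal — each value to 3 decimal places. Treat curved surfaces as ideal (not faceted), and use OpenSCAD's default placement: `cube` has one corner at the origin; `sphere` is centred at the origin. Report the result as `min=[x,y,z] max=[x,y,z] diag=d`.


A = translate([-13.1, -7.2, -5.9]) cube([5.7, 14.8, 16.5]) → bbox [-13.1,-7.2,-5.9] .. [-7.4,7.6,10.6]
B = sphere(r=4.2) → bbox [-4.2,-4.2,-4.2] .. [4.2,4.2,4.2]
lo = A.lo+B.lo = [-13.1-4.2, -7.2-4.2, -5.9-4.2] = [-17.300,-11.400,-10.100]
hi = A.hi+B.hi = [-7.4+4.2, 7.6+4.2, 10.6+4.2] = [-3.200,11.800,14.800]
diag = √(14.1²+23.2²+24.9²) = √1357.06 = 36.838

min=[-17.300,-11.400,-10.100] max=[-3.200,11.800,14.800] diag=36.838


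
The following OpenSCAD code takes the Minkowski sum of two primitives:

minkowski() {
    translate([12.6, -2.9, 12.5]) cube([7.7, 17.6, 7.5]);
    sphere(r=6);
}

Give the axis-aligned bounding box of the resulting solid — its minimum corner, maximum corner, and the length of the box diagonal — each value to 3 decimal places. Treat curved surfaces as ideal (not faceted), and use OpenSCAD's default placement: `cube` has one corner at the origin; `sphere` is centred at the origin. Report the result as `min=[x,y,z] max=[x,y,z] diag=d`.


min=[6.600,-8.900,6.500] max=[26.300,20.700,26.000] diag=40.552

A = translate([12.6, -2.9, 12.5]) cube([7.7, 17.6, 7.5]) → bbox [12.6,-2.9,12.5] .. [20.3,14.7,20]
B = sphere(r=6) → bbox [-6,-6,-6] .. [6,6,6]
lo = A.lo+B.lo = [12.6-6, -2.9-6, 12.5-6] = [6.600,-8.900,6.500]
hi = A.hi+B.hi = [20.3+6, 14.7+6, 20+6] = [26.300,20.700,26.000]
diag = √(19.7²+29.6²+19.5²) = √1644.5 = 40.552


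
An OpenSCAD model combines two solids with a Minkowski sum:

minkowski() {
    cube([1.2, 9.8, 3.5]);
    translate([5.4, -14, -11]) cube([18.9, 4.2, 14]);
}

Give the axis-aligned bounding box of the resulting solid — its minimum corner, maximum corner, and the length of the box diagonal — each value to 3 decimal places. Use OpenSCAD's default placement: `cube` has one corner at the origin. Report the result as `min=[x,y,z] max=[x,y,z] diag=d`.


A = translate([5.4, -14, -11]) cube([18.9, 4.2, 14]) → bbox [5.4,-14,-11] .. [24.3,-9.8,3]
B = cube([1.2, 9.8, 3.5]) → bbox [0,0,0] .. [1.2,9.8,3.5]
lo = A.lo+B.lo = [5.4+0, -14+0, -11+0] = [5.400,-14.000,-11.000]
hi = A.hi+B.hi = [24.3+1.2, -9.8+9.8, 3+3.5] = [25.500,0.000,6.500]
diag = √(20.1²+14²+17.5²) = √906.26 = 30.104

min=[5.400,-14.000,-11.000] max=[25.500,0.000,6.500] diag=30.104


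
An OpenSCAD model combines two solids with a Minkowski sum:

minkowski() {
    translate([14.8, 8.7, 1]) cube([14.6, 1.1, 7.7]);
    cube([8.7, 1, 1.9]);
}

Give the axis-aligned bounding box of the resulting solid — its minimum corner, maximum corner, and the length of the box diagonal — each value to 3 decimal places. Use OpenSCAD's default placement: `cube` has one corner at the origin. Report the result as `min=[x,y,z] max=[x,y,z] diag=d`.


A = translate([14.8, 8.7, 1]) cube([14.6, 1.1, 7.7]) → bbox [14.8,8.7,1] .. [29.4,9.8,8.7]
B = cube([8.7, 1, 1.9]) → bbox [0,0,0] .. [8.7,1,1.9]
lo = A.lo+B.lo = [14.8+0, 8.7+0, 1+0] = [14.800,8.700,1.000]
hi = A.hi+B.hi = [29.4+8.7, 9.8+1, 8.7+1.9] = [38.100,10.800,10.600]
diag = √(23.3²+2.1²+9.6²) = √639.46 = 25.288

min=[14.800,8.700,1.000] max=[38.100,10.800,10.600] diag=25.288


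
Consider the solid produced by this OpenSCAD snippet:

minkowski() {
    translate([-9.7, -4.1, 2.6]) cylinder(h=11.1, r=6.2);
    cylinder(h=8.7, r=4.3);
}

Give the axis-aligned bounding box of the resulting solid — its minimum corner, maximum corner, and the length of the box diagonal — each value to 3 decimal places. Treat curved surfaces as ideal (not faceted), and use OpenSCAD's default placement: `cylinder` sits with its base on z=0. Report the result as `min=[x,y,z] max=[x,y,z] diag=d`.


min=[-20.200,-14.600,2.600] max=[0.800,6.400,22.400] diag=35.694

A = translate([-9.7, -4.1, 2.6]) cylinder(h=11.1, r=6.2) → bbox [-15.9,-10.3,2.6] .. [-3.5,2.1,13.7]
B = cylinder(h=8.7, r=4.3) → bbox [-4.3,-4.3,0] .. [4.3,4.3,8.7]
lo = A.lo+B.lo = [-15.9-4.3, -10.3-4.3, 2.6+0] = [-20.200,-14.600,2.600]
hi = A.hi+B.hi = [-3.5+4.3, 2.1+4.3, 13.7+8.7] = [0.800,6.400,22.400]
diag = √(21²+21²+19.8²) = √1274.04 = 35.694


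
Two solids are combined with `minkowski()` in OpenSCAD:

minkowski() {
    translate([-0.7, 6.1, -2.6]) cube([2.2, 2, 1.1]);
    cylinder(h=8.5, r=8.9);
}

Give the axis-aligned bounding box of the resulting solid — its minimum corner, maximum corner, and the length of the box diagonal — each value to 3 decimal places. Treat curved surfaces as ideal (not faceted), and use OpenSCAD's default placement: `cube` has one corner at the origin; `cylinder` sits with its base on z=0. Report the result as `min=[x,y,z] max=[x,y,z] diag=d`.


min=[-9.600,-2.800,-2.600] max=[10.400,17.000,7.000] diag=29.736

A = translate([-0.7, 6.1, -2.6]) cube([2.2, 2, 1.1]) → bbox [-0.7,6.1,-2.6] .. [1.5,8.1,-1.5]
B = cylinder(h=8.5, r=8.9) → bbox [-8.9,-8.9,0] .. [8.9,8.9,8.5]
lo = A.lo+B.lo = [-0.7-8.9, 6.1-8.9, -2.6+0] = [-9.600,-2.800,-2.600]
hi = A.hi+B.hi = [1.5+8.9, 8.1+8.9, -1.5+8.5] = [10.400,17.000,7.000]
diag = √(20²+19.8²+9.6²) = √884.2 = 29.736


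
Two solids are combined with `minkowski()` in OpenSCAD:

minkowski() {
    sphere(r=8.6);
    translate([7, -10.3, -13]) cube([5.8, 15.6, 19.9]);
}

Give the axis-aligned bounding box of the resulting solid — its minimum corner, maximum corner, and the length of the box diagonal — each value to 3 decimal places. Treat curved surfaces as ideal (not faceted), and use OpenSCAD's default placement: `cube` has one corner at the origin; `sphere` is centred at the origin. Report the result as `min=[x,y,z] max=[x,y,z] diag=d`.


A = translate([7, -10.3, -13]) cube([5.8, 15.6, 19.9]) → bbox [7,-10.3,-13] .. [12.8,5.3,6.9]
B = sphere(r=8.6) → bbox [-8.6,-8.6,-8.6] .. [8.6,8.6,8.6]
lo = A.lo+B.lo = [7-8.6, -10.3-8.6, -13-8.6] = [-1.600,-18.900,-21.600]
hi = A.hi+B.hi = [12.8+8.6, 5.3+8.6, 6.9+8.6] = [21.400,13.900,15.500]
diag = √(23²+32.8²+37.1²) = √2981.25 = 54.601

min=[-1.600,-18.900,-21.600] max=[21.400,13.900,15.500] diag=54.601


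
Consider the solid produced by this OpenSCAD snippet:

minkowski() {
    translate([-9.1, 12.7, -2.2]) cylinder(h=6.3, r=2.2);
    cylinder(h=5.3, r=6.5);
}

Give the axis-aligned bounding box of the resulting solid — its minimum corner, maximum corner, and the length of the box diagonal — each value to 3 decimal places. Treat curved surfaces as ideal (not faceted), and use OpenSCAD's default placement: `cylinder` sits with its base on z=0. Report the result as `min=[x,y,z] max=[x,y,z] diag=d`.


min=[-17.800,4.000,-2.200] max=[-0.400,21.400,9.400] diag=27.204

A = translate([-9.1, 12.7, -2.2]) cylinder(h=6.3, r=2.2) → bbox [-11.3,10.5,-2.2] .. [-6.9,14.9,4.1]
B = cylinder(h=5.3, r=6.5) → bbox [-6.5,-6.5,0] .. [6.5,6.5,5.3]
lo = A.lo+B.lo = [-11.3-6.5, 10.5-6.5, -2.2+0] = [-17.800,4.000,-2.200]
hi = A.hi+B.hi = [-6.9+6.5, 14.9+6.5, 4.1+5.3] = [-0.400,21.400,9.400]
diag = √(17.4²+17.4²+11.6²) = √740.08 = 27.204


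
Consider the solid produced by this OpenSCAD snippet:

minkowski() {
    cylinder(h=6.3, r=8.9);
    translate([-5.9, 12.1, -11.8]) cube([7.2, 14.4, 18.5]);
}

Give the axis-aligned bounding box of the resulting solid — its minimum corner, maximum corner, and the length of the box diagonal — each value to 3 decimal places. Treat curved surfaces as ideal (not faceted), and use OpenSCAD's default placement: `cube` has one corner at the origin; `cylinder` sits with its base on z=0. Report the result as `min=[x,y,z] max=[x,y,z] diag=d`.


min=[-14.800,3.200,-11.800] max=[10.200,35.400,13.000] diag=47.717

A = translate([-5.9, 12.1, -11.8]) cube([7.2, 14.4, 18.5]) → bbox [-5.9,12.1,-11.8] .. [1.3,26.5,6.7]
B = cylinder(h=6.3, r=8.9) → bbox [-8.9,-8.9,0] .. [8.9,8.9,6.3]
lo = A.lo+B.lo = [-5.9-8.9, 12.1-8.9, -11.8+0] = [-14.800,3.200,-11.800]
hi = A.hi+B.hi = [1.3+8.9, 26.5+8.9, 6.7+6.3] = [10.200,35.400,13.000]
diag = √(25²+32.2²+24.8²) = √2276.88 = 47.717


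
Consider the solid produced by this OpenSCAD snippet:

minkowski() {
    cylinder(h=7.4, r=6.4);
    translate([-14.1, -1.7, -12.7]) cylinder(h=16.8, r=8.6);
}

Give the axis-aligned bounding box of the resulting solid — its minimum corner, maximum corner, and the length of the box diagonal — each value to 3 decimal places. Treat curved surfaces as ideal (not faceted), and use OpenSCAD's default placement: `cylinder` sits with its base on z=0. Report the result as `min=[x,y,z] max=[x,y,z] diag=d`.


min=[-29.100,-16.700,-12.700] max=[0.900,13.300,11.500] diag=48.843

A = translate([-14.1, -1.7, -12.7]) cylinder(h=16.8, r=8.6) → bbox [-22.7,-10.3,-12.7] .. [-5.5,6.9,4.1]
B = cylinder(h=7.4, r=6.4) → bbox [-6.4,-6.4,0] .. [6.4,6.4,7.4]
lo = A.lo+B.lo = [-22.7-6.4, -10.3-6.4, -12.7+0] = [-29.100,-16.700,-12.700]
hi = A.hi+B.hi = [-5.5+6.4, 6.9+6.4, 4.1+7.4] = [0.900,13.300,11.500]
diag = √(30²+30²+24.2²) = √2385.64 = 48.843


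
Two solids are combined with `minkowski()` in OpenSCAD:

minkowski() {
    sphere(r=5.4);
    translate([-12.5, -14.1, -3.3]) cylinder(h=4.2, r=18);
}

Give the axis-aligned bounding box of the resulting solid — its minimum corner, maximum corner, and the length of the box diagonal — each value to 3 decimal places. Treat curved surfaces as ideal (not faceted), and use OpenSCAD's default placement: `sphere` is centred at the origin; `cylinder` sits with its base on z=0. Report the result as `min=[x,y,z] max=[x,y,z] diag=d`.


A = translate([-12.5, -14.1, -3.3]) cylinder(h=4.2, r=18) → bbox [-30.5,-32.1,-3.3] .. [5.5,3.9,0.9]
B = sphere(r=5.4) → bbox [-5.4,-5.4,-5.4] .. [5.4,5.4,5.4]
lo = A.lo+B.lo = [-30.5-5.4, -32.1-5.4, -3.3-5.4] = [-35.900,-37.500,-8.700]
hi = A.hi+B.hi = [5.5+5.4, 3.9+5.4, 0.9+5.4] = [10.900,9.300,6.300]
diag = √(46.8²+46.8²+15²) = √4605.48 = 67.864

min=[-35.900,-37.500,-8.700] max=[10.900,9.300,6.300] diag=67.864


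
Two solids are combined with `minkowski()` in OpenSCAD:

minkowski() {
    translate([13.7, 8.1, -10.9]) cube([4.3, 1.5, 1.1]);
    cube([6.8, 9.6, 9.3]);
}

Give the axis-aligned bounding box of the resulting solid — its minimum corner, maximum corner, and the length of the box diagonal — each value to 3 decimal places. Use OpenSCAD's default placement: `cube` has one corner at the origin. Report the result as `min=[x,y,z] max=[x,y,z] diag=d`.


A = translate([13.7, 8.1, -10.9]) cube([4.3, 1.5, 1.1]) → bbox [13.7,8.1,-10.9] .. [18,9.6,-9.8]
B = cube([6.8, 9.6, 9.3]) → bbox [0,0,0] .. [6.8,9.6,9.3]
lo = A.lo+B.lo = [13.7+0, 8.1+0, -10.9+0] = [13.700,8.100,-10.900]
hi = A.hi+B.hi = [18+6.8, 9.6+9.6, -9.8+9.3] = [24.800,19.200,-0.500]
diag = √(11.1²+11.1²+10.4²) = √354.58 = 18.830

min=[13.700,8.100,-10.900] max=[24.800,19.200,-0.500] diag=18.830


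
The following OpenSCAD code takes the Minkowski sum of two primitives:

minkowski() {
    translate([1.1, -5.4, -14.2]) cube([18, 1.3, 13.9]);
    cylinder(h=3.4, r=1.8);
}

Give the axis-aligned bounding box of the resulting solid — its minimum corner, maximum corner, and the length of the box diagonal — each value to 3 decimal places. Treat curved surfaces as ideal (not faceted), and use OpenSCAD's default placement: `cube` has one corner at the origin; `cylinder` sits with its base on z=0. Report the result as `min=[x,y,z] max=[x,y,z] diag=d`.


A = translate([1.1, -5.4, -14.2]) cube([18, 1.3, 13.9]) → bbox [1.1,-5.4,-14.2] .. [19.1,-4.1,-0.3]
B = cylinder(h=3.4, r=1.8) → bbox [-1.8,-1.8,0] .. [1.8,1.8,3.4]
lo = A.lo+B.lo = [1.1-1.8, -5.4-1.8, -14.2+0] = [-0.700,-7.200,-14.200]
hi = A.hi+B.hi = [19.1+1.8, -4.1+1.8, -0.3+3.4] = [20.900,-2.300,3.100]
diag = √(21.6²+4.9²+17.3²) = √789.86 = 28.104

min=[-0.700,-7.200,-14.200] max=[20.900,-2.300,3.100] diag=28.104


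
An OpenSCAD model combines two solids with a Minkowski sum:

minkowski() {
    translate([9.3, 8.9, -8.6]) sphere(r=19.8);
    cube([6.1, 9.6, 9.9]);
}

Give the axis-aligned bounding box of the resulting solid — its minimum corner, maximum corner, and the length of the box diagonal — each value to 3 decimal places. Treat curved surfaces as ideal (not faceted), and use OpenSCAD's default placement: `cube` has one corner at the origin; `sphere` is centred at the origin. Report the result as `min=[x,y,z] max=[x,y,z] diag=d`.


A = translate([9.3, 8.9, -8.6]) sphere(r=19.8) → bbox [-10.5,-10.9,-28.4] .. [29.1,28.7,11.2]
B = cube([6.1, 9.6, 9.9]) → bbox [0,0,0] .. [6.1,9.6,9.9]
lo = A.lo+B.lo = [-10.5+0, -10.9+0, -28.4+0] = [-10.500,-10.900,-28.400]
hi = A.hi+B.hi = [29.1+6.1, 28.7+9.6, 11.2+9.9] = [35.200,38.300,21.100]
diag = √(45.7²+49.2²+49.5²) = √6959.38 = 83.423

min=[-10.500,-10.900,-28.400] max=[35.200,38.300,21.100] diag=83.423


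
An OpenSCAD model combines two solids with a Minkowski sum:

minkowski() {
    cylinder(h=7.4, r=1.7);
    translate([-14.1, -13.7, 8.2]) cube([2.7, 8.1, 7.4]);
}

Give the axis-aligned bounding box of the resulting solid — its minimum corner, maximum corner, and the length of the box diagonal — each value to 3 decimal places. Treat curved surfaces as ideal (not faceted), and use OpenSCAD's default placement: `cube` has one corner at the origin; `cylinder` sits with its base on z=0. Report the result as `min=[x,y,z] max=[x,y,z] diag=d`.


A = translate([-14.1, -13.7, 8.2]) cube([2.7, 8.1, 7.4]) → bbox [-14.1,-13.7,8.2] .. [-11.4,-5.6,15.6]
B = cylinder(h=7.4, r=1.7) → bbox [-1.7,-1.7,0] .. [1.7,1.7,7.4]
lo = A.lo+B.lo = [-14.1-1.7, -13.7-1.7, 8.2+0] = [-15.800,-15.400,8.200]
hi = A.hi+B.hi = [-11.4+1.7, -5.6+1.7, 15.6+7.4] = [-9.700,-3.900,23.000]
diag = √(6.1²+11.5²+14.8²) = √388.5 = 19.710

min=[-15.800,-15.400,8.200] max=[-9.700,-3.900,23.000] diag=19.710


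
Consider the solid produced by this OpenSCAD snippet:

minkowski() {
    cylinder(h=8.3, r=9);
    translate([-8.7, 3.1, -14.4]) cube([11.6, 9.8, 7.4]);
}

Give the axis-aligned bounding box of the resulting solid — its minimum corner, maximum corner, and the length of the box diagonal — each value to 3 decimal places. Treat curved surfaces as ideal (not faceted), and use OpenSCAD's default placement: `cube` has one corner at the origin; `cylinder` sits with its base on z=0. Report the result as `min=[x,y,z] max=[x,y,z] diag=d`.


min=[-17.700,-5.900,-14.400] max=[11.900,21.900,1.300] diag=43.537

A = translate([-8.7, 3.1, -14.4]) cube([11.6, 9.8, 7.4]) → bbox [-8.7,3.1,-14.4] .. [2.9,12.9,-7]
B = cylinder(h=8.3, r=9) → bbox [-9,-9,0] .. [9,9,8.3]
lo = A.lo+B.lo = [-8.7-9, 3.1-9, -14.4+0] = [-17.700,-5.900,-14.400]
hi = A.hi+B.hi = [2.9+9, 12.9+9, -7+8.3] = [11.900,21.900,1.300]
diag = √(29.6²+27.8²+15.7²) = √1895.49 = 43.537


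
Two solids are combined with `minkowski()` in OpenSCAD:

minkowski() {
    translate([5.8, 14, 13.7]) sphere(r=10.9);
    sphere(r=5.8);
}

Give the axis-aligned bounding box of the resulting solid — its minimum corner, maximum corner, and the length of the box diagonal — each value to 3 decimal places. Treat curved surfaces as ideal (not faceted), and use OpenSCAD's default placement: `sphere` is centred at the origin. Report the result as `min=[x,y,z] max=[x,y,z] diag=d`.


A = translate([5.8, 14, 13.7]) sphere(r=10.9) → bbox [-5.1,3.1,2.8] .. [16.7,24.9,24.6]
B = sphere(r=5.8) → bbox [-5.8,-5.8,-5.8] .. [5.8,5.8,5.8]
lo = A.lo+B.lo = [-5.1-5.8, 3.1-5.8, 2.8-5.8] = [-10.900,-2.700,-3.000]
hi = A.hi+B.hi = [16.7+5.8, 24.9+5.8, 24.6+5.8] = [22.500,30.700,30.400]
diag = √(33.4²+33.4²+33.4²) = √3346.68 = 57.850

min=[-10.900,-2.700,-3.000] max=[22.500,30.700,30.400] diag=57.850


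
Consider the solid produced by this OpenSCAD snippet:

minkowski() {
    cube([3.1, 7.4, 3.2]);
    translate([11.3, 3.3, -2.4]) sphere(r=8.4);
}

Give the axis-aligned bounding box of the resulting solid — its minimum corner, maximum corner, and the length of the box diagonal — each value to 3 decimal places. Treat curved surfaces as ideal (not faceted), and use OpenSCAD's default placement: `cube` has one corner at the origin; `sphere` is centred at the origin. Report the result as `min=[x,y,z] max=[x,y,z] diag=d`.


min=[2.900,-5.100,-10.800] max=[22.800,19.100,9.200] diag=37.171

A = translate([11.3, 3.3, -2.4]) sphere(r=8.4) → bbox [2.9,-5.1,-10.8] .. [19.7,11.7,6]
B = cube([3.1, 7.4, 3.2]) → bbox [0,0,0] .. [3.1,7.4,3.2]
lo = A.lo+B.lo = [2.9+0, -5.1+0, -10.8+0] = [2.900,-5.100,-10.800]
hi = A.hi+B.hi = [19.7+3.1, 11.7+7.4, 6+3.2] = [22.800,19.100,9.200]
diag = √(19.9²+24.2²+20²) = √1381.65 = 37.171


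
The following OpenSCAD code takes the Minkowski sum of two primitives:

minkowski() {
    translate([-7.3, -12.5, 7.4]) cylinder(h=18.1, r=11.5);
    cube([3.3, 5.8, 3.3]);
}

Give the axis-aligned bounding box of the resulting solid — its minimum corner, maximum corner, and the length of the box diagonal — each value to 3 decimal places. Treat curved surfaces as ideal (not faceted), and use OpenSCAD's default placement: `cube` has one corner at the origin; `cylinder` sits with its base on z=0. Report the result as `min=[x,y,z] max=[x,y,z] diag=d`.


A = translate([-7.3, -12.5, 7.4]) cylinder(h=18.1, r=11.5) → bbox [-18.8,-24,7.4] .. [4.2,-1,25.5]
B = cube([3.3, 5.8, 3.3]) → bbox [0,0,0] .. [3.3,5.8,3.3]
lo = A.lo+B.lo = [-18.8+0, -24+0, 7.4+0] = [-18.800,-24.000,7.400]
hi = A.hi+B.hi = [4.2+3.3, -1+5.8, 25.5+3.3] = [7.500,4.800,28.800]
diag = √(26.3²+28.8²+21.4²) = √1979.09 = 44.487

min=[-18.800,-24.000,7.400] max=[7.500,4.800,28.800] diag=44.487


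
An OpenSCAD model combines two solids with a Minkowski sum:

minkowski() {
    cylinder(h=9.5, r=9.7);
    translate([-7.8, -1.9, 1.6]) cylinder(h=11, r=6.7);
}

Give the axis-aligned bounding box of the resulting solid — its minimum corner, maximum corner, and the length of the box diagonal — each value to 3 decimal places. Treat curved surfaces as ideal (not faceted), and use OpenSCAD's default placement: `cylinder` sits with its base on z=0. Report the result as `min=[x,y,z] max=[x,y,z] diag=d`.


A = translate([-7.8, -1.9, 1.6]) cylinder(h=11, r=6.7) → bbox [-14.5,-8.6,1.6] .. [-1.1,4.8,12.6]
B = cylinder(h=9.5, r=9.7) → bbox [-9.7,-9.7,0] .. [9.7,9.7,9.5]
lo = A.lo+B.lo = [-14.5-9.7, -8.6-9.7, 1.6+0] = [-24.200,-18.300,1.600]
hi = A.hi+B.hi = [-1.1+9.7, 4.8+9.7, 12.6+9.5] = [8.600,14.500,22.100]
diag = √(32.8²+32.8²+20.5²) = √2571.93 = 50.714

min=[-24.200,-18.300,1.600] max=[8.600,14.500,22.100] diag=50.714


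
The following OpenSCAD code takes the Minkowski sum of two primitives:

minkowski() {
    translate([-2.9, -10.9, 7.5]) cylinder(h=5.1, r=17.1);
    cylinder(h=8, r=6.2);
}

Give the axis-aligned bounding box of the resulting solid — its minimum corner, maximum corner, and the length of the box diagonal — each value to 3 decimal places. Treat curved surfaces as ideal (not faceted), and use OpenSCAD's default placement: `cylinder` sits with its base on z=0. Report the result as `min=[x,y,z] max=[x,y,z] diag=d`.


min=[-26.200,-34.200,7.500] max=[20.400,12.400,20.600] diag=67.192

A = translate([-2.9, -10.9, 7.5]) cylinder(h=5.1, r=17.1) → bbox [-20,-28,7.5] .. [14.2,6.2,12.6]
B = cylinder(h=8, r=6.2) → bbox [-6.2,-6.2,0] .. [6.2,6.2,8]
lo = A.lo+B.lo = [-20-6.2, -28-6.2, 7.5+0] = [-26.200,-34.200,7.500]
hi = A.hi+B.hi = [14.2+6.2, 6.2+6.2, 12.6+8] = [20.400,12.400,20.600]
diag = √(46.6²+46.6²+13.1²) = √4514.73 = 67.192


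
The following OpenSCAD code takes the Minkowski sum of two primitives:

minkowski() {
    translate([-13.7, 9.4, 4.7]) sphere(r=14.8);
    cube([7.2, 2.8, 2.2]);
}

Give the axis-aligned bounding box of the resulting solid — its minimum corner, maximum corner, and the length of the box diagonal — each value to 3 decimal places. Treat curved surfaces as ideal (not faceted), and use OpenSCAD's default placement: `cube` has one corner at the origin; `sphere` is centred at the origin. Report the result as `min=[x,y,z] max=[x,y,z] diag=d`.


min=[-28.500,-5.400,-10.100] max=[8.300,27.000,21.700] diag=58.440

A = translate([-13.7, 9.4, 4.7]) sphere(r=14.8) → bbox [-28.5,-5.4,-10.1] .. [1.1,24.2,19.5]
B = cube([7.2, 2.8, 2.2]) → bbox [0,0,0] .. [7.2,2.8,2.2]
lo = A.lo+B.lo = [-28.5+0, -5.4+0, -10.1+0] = [-28.500,-5.400,-10.100]
hi = A.hi+B.hi = [1.1+7.2, 24.2+2.8, 19.5+2.2] = [8.300,27.000,21.700]
diag = √(36.8²+32.4²+31.8²) = √3415.24 = 58.440


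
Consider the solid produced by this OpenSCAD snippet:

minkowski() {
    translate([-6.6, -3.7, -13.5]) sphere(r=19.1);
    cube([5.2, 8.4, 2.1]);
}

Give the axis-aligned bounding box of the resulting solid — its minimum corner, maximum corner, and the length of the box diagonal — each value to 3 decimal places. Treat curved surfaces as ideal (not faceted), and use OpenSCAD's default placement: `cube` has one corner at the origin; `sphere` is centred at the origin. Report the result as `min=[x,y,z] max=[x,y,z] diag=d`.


min=[-25.700,-22.800,-32.600] max=[17.700,23.800,7.700] diag=75.361

A = translate([-6.6, -3.7, -13.5]) sphere(r=19.1) → bbox [-25.7,-22.8,-32.6] .. [12.5,15.4,5.6]
B = cube([5.2, 8.4, 2.1]) → bbox [0,0,0] .. [5.2,8.4,2.1]
lo = A.lo+B.lo = [-25.7+0, -22.8+0, -32.6+0] = [-25.700,-22.800,-32.600]
hi = A.hi+B.hi = [12.5+5.2, 15.4+8.4, 5.6+2.1] = [17.700,23.800,7.700]
diag = √(43.4²+46.6²+40.3²) = √5679.21 = 75.361


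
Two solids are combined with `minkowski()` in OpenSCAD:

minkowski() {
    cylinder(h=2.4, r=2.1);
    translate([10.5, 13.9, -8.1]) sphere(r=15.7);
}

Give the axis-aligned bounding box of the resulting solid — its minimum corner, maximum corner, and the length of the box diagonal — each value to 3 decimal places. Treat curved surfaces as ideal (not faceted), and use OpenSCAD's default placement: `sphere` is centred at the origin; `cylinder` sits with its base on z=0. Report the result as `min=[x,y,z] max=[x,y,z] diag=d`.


min=[-7.300,-3.900,-23.800] max=[28.300,31.700,10.000] diag=60.640

A = translate([10.5, 13.9, -8.1]) sphere(r=15.7) → bbox [-5.2,-1.8,-23.8] .. [26.2,29.6,7.6]
B = cylinder(h=2.4, r=2.1) → bbox [-2.1,-2.1,0] .. [2.1,2.1,2.4]
lo = A.lo+B.lo = [-5.2-2.1, -1.8-2.1, -23.8+0] = [-7.300,-3.900,-23.800]
hi = A.hi+B.hi = [26.2+2.1, 29.6+2.1, 7.6+2.4] = [28.300,31.700,10.000]
diag = √(35.6²+35.6²+33.8²) = √3677.16 = 60.640


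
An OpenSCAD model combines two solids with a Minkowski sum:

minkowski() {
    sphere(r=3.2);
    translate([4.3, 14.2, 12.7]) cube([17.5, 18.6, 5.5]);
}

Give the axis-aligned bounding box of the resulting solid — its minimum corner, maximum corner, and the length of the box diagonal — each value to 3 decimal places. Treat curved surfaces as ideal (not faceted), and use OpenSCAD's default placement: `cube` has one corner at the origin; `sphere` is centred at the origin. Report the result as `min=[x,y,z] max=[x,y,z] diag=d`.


A = translate([4.3, 14.2, 12.7]) cube([17.5, 18.6, 5.5]) → bbox [4.3,14.2,12.7] .. [21.8,32.8,18.2]
B = sphere(r=3.2) → bbox [-3.2,-3.2,-3.2] .. [3.2,3.2,3.2]
lo = A.lo+B.lo = [4.3-3.2, 14.2-3.2, 12.7-3.2] = [1.100,11.000,9.500]
hi = A.hi+B.hi = [21.8+3.2, 32.8+3.2, 18.2+3.2] = [25.000,36.000,21.400]
diag = √(23.9²+25²+11.9²) = √1337.82 = 36.576

min=[1.100,11.000,9.500] max=[25.000,36.000,21.400] diag=36.576


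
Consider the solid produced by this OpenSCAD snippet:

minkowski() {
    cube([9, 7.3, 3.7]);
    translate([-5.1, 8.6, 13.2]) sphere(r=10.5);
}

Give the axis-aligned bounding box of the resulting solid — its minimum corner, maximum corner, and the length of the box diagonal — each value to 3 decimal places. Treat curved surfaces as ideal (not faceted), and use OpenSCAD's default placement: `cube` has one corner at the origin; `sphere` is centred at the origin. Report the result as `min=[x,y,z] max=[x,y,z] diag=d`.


min=[-15.600,-1.900,2.700] max=[14.400,26.400,27.400] diag=48.073

A = translate([-5.1, 8.6, 13.2]) sphere(r=10.5) → bbox [-15.6,-1.9,2.7] .. [5.4,19.1,23.7]
B = cube([9, 7.3, 3.7]) → bbox [0,0,0] .. [9,7.3,3.7]
lo = A.lo+B.lo = [-15.6+0, -1.9+0, 2.7+0] = [-15.600,-1.900,2.700]
hi = A.hi+B.hi = [5.4+9, 19.1+7.3, 23.7+3.7] = [14.400,26.400,27.400]
diag = √(30²+28.3²+24.7²) = √2310.98 = 48.073


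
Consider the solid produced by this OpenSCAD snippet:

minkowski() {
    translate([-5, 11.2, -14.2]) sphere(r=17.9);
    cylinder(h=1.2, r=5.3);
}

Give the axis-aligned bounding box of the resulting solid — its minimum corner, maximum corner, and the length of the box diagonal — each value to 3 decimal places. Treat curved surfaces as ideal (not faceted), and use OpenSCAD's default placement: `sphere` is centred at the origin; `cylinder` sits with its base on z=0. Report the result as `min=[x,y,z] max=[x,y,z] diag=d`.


A = translate([-5, 11.2, -14.2]) sphere(r=17.9) → bbox [-22.9,-6.7,-32.1] .. [12.9,29.1,3.7]
B = cylinder(h=1.2, r=5.3) → bbox [-5.3,-5.3,0] .. [5.3,5.3,1.2]
lo = A.lo+B.lo = [-22.9-5.3, -6.7-5.3, -32.1+0] = [-28.200,-12.000,-32.100]
hi = A.hi+B.hi = [12.9+5.3, 29.1+5.3, 3.7+1.2] = [18.200,34.400,4.900]
diag = √(46.4²+46.4²+37²) = √5674.92 = 75.332

min=[-28.200,-12.000,-32.100] max=[18.200,34.400,4.900] diag=75.332


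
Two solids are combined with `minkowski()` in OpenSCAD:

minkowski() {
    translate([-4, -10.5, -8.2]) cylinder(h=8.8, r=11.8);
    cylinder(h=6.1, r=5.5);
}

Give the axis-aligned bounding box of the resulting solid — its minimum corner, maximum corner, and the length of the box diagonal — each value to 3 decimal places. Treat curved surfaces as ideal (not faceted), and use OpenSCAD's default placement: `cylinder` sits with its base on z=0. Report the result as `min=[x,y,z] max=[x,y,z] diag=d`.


A = translate([-4, -10.5, -8.2]) cylinder(h=8.8, r=11.8) → bbox [-15.8,-22.3,-8.2] .. [7.8,1.3,0.6]
B = cylinder(h=6.1, r=5.5) → bbox [-5.5,-5.5,0] .. [5.5,5.5,6.1]
lo = A.lo+B.lo = [-15.8-5.5, -22.3-5.5, -8.2+0] = [-21.300,-27.800,-8.200]
hi = A.hi+B.hi = [7.8+5.5, 1.3+5.5, 0.6+6.1] = [13.300,6.800,6.700]
diag = √(34.6²+34.6²+14.9²) = √2616.33 = 51.150

min=[-21.300,-27.800,-8.200] max=[13.300,6.800,6.700] diag=51.150


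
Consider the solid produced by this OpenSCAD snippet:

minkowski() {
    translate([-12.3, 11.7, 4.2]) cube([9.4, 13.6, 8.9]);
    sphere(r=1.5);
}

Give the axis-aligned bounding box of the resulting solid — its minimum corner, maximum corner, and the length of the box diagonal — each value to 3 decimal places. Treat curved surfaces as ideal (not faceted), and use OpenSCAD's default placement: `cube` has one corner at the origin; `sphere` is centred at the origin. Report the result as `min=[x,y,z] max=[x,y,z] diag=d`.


A = translate([-12.3, 11.7, 4.2]) cube([9.4, 13.6, 8.9]) → bbox [-12.3,11.7,4.2] .. [-2.9,25.3,13.1]
B = sphere(r=1.5) → bbox [-1.5,-1.5,-1.5] .. [1.5,1.5,1.5]
lo = A.lo+B.lo = [-12.3-1.5, 11.7-1.5, 4.2-1.5] = [-13.800,10.200,2.700]
hi = A.hi+B.hi = [-2.9+1.5, 25.3+1.5, 13.1+1.5] = [-1.400,26.800,14.600]
diag = √(12.4²+16.6²+11.9²) = √570.93 = 23.894

min=[-13.800,10.200,2.700] max=[-1.400,26.800,14.600] diag=23.894


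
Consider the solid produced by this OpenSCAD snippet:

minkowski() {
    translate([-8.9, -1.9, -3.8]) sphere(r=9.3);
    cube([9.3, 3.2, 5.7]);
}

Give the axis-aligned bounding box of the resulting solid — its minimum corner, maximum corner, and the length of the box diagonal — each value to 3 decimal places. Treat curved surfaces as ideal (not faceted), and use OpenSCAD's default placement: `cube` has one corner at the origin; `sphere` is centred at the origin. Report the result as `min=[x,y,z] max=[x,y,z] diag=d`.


A = translate([-8.9, -1.9, -3.8]) sphere(r=9.3) → bbox [-18.2,-11.2,-13.1] .. [0.4,7.4,5.5]
B = cube([9.3, 3.2, 5.7]) → bbox [0,0,0] .. [9.3,3.2,5.7]
lo = A.lo+B.lo = [-18.2+0, -11.2+0, -13.1+0] = [-18.200,-11.200,-13.100]
hi = A.hi+B.hi = [0.4+9.3, 7.4+3.2, 5.5+5.7] = [9.700,10.600,11.200]
diag = √(27.9²+21.8²+24.3²) = √1844.14 = 42.943

min=[-18.200,-11.200,-13.100] max=[9.700,10.600,11.200] diag=42.943


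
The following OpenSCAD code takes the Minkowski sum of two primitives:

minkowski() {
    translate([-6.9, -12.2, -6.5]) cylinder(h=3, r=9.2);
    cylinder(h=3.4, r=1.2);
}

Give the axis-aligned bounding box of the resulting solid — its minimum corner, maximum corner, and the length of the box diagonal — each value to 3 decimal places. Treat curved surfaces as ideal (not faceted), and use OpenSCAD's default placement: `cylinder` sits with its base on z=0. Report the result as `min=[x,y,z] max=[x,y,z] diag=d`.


min=[-17.300,-22.600,-6.500] max=[3.500,-1.800,-0.100] diag=30.104

A = translate([-6.9, -12.2, -6.5]) cylinder(h=3, r=9.2) → bbox [-16.1,-21.4,-6.5] .. [2.3,-3,-3.5]
B = cylinder(h=3.4, r=1.2) → bbox [-1.2,-1.2,0] .. [1.2,1.2,3.4]
lo = A.lo+B.lo = [-16.1-1.2, -21.4-1.2, -6.5+0] = [-17.300,-22.600,-6.500]
hi = A.hi+B.hi = [2.3+1.2, -3+1.2, -3.5+3.4] = [3.500,-1.800,-0.100]
diag = √(20.8²+20.8²+6.4²) = √906.24 = 30.104


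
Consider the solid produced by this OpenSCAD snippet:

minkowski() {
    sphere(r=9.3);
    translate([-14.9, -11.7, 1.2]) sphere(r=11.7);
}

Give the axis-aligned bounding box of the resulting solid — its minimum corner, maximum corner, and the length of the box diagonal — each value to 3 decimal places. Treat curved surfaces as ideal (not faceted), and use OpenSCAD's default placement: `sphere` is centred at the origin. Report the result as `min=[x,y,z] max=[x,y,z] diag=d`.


min=[-35.900,-32.700,-19.800] max=[6.100,9.300,22.200] diag=72.746

A = translate([-14.9, -11.7, 1.2]) sphere(r=11.7) → bbox [-26.6,-23.4,-10.5] .. [-3.2,0,12.9]
B = sphere(r=9.3) → bbox [-9.3,-9.3,-9.3] .. [9.3,9.3,9.3]
lo = A.lo+B.lo = [-26.6-9.3, -23.4-9.3, -10.5-9.3] = [-35.900,-32.700,-19.800]
hi = A.hi+B.hi = [-3.2+9.3, 0+9.3, 12.9+9.3] = [6.100,9.300,22.200]
diag = √(42²+42²+42²) = √5292 = 72.746


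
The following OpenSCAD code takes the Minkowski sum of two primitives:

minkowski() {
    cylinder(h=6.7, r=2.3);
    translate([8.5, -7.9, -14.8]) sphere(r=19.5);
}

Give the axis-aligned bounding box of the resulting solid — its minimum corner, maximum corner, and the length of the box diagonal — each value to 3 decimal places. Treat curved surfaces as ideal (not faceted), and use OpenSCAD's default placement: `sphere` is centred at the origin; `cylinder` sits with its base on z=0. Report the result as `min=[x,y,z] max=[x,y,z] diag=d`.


min=[-13.300,-29.700,-34.300] max=[30.300,13.900,11.400] diag=76.749

A = translate([8.5, -7.9, -14.8]) sphere(r=19.5) → bbox [-11,-27.4,-34.3] .. [28,11.6,4.7]
B = cylinder(h=6.7, r=2.3) → bbox [-2.3,-2.3,0] .. [2.3,2.3,6.7]
lo = A.lo+B.lo = [-11-2.3, -27.4-2.3, -34.3+0] = [-13.300,-29.700,-34.300]
hi = A.hi+B.hi = [28+2.3, 11.6+2.3, 4.7+6.7] = [30.300,13.900,11.400]
diag = √(43.6²+43.6²+45.7²) = √5890.41 = 76.749


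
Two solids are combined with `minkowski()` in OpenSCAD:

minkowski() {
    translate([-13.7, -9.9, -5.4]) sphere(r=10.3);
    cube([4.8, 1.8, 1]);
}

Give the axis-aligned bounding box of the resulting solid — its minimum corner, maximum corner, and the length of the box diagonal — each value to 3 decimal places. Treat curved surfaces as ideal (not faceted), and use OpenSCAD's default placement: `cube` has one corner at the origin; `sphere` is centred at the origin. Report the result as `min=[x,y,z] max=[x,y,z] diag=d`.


A = translate([-13.7, -9.9, -5.4]) sphere(r=10.3) → bbox [-24,-20.2,-15.7] .. [-3.4,0.4,4.9]
B = cube([4.8, 1.8, 1]) → bbox [0,0,0] .. [4.8,1.8,1]
lo = A.lo+B.lo = [-24+0, -20.2+0, -15.7+0] = [-24.000,-20.200,-15.700]
hi = A.hi+B.hi = [-3.4+4.8, 0.4+1.8, 4.9+1] = [1.400,2.200,5.900]
diag = √(25.4²+22.4²+21.6²) = √1613.48 = 40.168

min=[-24.000,-20.200,-15.700] max=[1.400,2.200,5.900] diag=40.168


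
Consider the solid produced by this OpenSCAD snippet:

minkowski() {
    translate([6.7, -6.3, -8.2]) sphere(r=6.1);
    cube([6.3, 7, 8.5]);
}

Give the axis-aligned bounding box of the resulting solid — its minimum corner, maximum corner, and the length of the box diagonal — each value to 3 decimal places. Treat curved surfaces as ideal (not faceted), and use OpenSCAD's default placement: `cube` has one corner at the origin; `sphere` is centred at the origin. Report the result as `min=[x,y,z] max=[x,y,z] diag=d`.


min=[0.600,-12.400,-14.300] max=[19.100,6.800,6.400] diag=33.755

A = translate([6.7, -6.3, -8.2]) sphere(r=6.1) → bbox [0.6,-12.4,-14.3] .. [12.8,-0.2,-2.1]
B = cube([6.3, 7, 8.5]) → bbox [0,0,0] .. [6.3,7,8.5]
lo = A.lo+B.lo = [0.6+0, -12.4+0, -14.3+0] = [0.600,-12.400,-14.300]
hi = A.hi+B.hi = [12.8+6.3, -0.2+7, -2.1+8.5] = [19.100,6.800,6.400]
diag = √(18.5²+19.2²+20.7²) = √1139.38 = 33.755


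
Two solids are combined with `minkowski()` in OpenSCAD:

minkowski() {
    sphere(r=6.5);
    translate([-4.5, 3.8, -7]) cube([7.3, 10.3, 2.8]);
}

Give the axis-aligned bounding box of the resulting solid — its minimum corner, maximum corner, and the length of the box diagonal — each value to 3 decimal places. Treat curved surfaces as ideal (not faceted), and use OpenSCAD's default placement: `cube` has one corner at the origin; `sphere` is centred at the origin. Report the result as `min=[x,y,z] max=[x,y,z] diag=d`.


A = translate([-4.5, 3.8, -7]) cube([7.3, 10.3, 2.8]) → bbox [-4.5,3.8,-7] .. [2.8,14.1,-4.2]
B = sphere(r=6.5) → bbox [-6.5,-6.5,-6.5] .. [6.5,6.5,6.5]
lo = A.lo+B.lo = [-4.5-6.5, 3.8-6.5, -7-6.5] = [-11.000,-2.700,-13.500]
hi = A.hi+B.hi = [2.8+6.5, 14.1+6.5, -4.2+6.5] = [9.300,20.600,2.300]
diag = √(20.3²+23.3²+15.8²) = √1204.62 = 34.708

min=[-11.000,-2.700,-13.500] max=[9.300,20.600,2.300] diag=34.708


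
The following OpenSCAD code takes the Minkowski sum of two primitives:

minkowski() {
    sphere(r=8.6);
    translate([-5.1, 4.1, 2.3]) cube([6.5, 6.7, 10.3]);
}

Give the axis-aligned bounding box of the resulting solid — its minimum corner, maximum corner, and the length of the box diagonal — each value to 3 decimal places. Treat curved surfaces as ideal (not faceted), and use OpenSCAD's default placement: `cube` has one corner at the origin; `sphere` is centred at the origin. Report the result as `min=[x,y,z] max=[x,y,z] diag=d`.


A = translate([-5.1, 4.1, 2.3]) cube([6.5, 6.7, 10.3]) → bbox [-5.1,4.1,2.3] .. [1.4,10.8,12.6]
B = sphere(r=8.6) → bbox [-8.6,-8.6,-8.6] .. [8.6,8.6,8.6]
lo = A.lo+B.lo = [-5.1-8.6, 4.1-8.6, 2.3-8.6] = [-13.700,-4.500,-6.300]
hi = A.hi+B.hi = [1.4+8.6, 10.8+8.6, 12.6+8.6] = [10.000,19.400,21.200]
diag = √(23.7²+23.9²+27.5²) = √1889.15 = 43.464

min=[-13.700,-4.500,-6.300] max=[10.000,19.400,21.200] diag=43.464


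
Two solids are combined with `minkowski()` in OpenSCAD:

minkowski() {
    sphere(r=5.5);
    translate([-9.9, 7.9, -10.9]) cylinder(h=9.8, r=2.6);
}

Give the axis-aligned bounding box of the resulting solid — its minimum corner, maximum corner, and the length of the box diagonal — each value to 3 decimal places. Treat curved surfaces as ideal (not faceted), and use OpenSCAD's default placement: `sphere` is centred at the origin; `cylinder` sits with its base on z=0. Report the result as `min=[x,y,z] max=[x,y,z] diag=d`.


min=[-18.000,-0.200,-16.400] max=[-1.800,16.000,4.400] diag=30.944

A = translate([-9.9, 7.9, -10.9]) cylinder(h=9.8, r=2.6) → bbox [-12.5,5.3,-10.9] .. [-7.3,10.5,-1.1]
B = sphere(r=5.5) → bbox [-5.5,-5.5,-5.5] .. [5.5,5.5,5.5]
lo = A.lo+B.lo = [-12.5-5.5, 5.3-5.5, -10.9-5.5] = [-18.000,-0.200,-16.400]
hi = A.hi+B.hi = [-7.3+5.5, 10.5+5.5, -1.1+5.5] = [-1.800,16.000,4.400]
diag = √(16.2²+16.2²+20.8²) = √957.52 = 30.944
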